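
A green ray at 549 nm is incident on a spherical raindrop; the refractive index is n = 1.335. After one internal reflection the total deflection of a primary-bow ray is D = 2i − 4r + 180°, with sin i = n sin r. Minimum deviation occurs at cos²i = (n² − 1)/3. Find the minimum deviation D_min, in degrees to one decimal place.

138.2°

cos²i = (1.78222 − 1)/3 = 0.26074; i = arccos(0.51063) = 59.294°.
sin r = sin 59.294°/1.335 = 0.64405; r = 40.094°.
D_min = 2·59.294° − 4·40.094° + 180° = 138.212°.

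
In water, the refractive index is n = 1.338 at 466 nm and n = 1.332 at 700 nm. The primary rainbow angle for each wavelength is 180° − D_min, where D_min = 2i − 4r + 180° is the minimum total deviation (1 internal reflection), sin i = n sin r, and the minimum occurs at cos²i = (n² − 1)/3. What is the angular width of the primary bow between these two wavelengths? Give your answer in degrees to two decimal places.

At 466 nm (n = 1.338): cos²i = 0.26341 → i = 59.120°, r = 39.899°, D_min = 138.643°, rainbow angle = 41.357°.
At 700 nm (n = 1.332): cos²i = 0.25807 → i = 59.469°, r = 40.290°, D_min = 137.776°, rainbow angle = 42.224°.
Angular width = |41.357° − 42.224°| = 0.867°.

0.87°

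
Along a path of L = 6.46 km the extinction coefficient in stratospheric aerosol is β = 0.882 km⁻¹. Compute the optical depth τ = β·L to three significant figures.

τ = β·L = 0.882 × 6.46 = 5.6977.

5.70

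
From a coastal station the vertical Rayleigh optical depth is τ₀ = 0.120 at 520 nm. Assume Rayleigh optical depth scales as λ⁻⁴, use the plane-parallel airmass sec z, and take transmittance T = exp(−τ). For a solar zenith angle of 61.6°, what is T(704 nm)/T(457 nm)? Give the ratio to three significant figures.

1.42

Airmass: sec 61.6° = 2.1025.
τ(704 nm) = 0.120 × (520/704)⁴ × 2.1025 = 0.120 × 0.2977 × 2.1025 = 0.0751.
τ(457 nm) = 0.120 × (520/457)⁴ × 2.1025 = 0.120 × 1.6763 × 2.1025 = 0.4229.
T(704)/T(457) = exp(τ_B − τ_A) = exp(0.3478) = 1.4160.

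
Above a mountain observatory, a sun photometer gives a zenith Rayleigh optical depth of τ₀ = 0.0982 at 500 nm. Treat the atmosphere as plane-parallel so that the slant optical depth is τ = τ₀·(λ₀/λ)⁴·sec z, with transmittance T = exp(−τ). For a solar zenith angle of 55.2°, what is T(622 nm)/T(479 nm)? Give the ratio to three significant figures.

1.14

Airmass: sec 55.2° = 1.7522.
τ(622 nm) = 0.0982 × (500/622)⁴ × 1.7522 = 0.0982 × 0.4176 × 1.7522 = 0.0718.
τ(479 nm) = 0.0982 × (500/479)⁴ × 1.7522 = 0.0982 × 1.1872 × 1.7522 = 0.2043.
T(622)/T(479) = exp(τ_B − τ_A) = exp(0.1324) = 1.1416.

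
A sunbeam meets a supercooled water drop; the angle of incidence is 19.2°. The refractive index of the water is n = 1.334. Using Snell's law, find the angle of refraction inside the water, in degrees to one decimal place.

14.3°

Snell: sin θ_r = sin θ_i / n = sin 19.2° / 1.334 = 0.3289 / 1.334 = 0.2465.
θ_r = arcsin(0.2465) = 14.27°.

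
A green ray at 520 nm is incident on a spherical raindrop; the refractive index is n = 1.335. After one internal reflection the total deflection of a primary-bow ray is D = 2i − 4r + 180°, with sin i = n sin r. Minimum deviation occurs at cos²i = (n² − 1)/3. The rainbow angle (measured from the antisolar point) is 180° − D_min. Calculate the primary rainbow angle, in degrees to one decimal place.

41.8°

cos²i = (1.78222 − 1)/3 = 0.26074; i = arccos(0.51063) = 59.294°.
sin r = sin 59.294°/1.335 = 0.64405; r = 40.094°.
D_min = 2·59.294° − 4·40.094° + 180° = 138.212°.
Rainbow angle = 180° − D_min = 41.788°.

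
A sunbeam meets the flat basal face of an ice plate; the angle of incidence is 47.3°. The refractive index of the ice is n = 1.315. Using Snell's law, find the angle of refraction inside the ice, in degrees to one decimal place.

34.0°

Snell: sin θ_r = sin θ_i / n = sin 47.3° / 1.315 = 0.7349 / 1.315 = 0.5589.
θ_r = arcsin(0.5589) = 33.98°.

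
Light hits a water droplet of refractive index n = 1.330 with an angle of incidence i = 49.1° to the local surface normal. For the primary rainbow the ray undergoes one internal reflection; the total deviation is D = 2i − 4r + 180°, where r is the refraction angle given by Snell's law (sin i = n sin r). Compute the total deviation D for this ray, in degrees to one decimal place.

139.7°

sin r = sin 49.1° / 1.330 = 0.7559/1.330 = 0.5683; r = 34.63°.
D = 2·49.1° − 4·34.63° + 180° = 98.20° − 138.53° + 180° = 139.67°.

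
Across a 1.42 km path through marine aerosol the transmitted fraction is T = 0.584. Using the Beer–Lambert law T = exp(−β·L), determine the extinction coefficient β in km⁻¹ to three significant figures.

Beer–Lambert: T = exp(−βL) ⇒ β = −ln(T)/L = −ln(0.584)/1.42 = 0.5379/1.42 = 0.3788 km⁻¹.

0.379 km⁻¹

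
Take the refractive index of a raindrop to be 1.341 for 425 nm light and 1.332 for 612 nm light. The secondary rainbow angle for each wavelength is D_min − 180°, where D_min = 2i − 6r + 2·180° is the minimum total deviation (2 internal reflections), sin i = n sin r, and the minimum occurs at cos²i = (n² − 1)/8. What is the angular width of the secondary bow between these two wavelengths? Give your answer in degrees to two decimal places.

At 425 nm (n = 1.341): cos²i = 0.09979 → i = 71.586°, r = 45.034°, D_min = 232.966°, rainbow angle = 52.966°.
At 612 nm (n = 1.332): cos²i = 0.09678 → i = 71.875°, r = 45.520°, D_min = 230.628°, rainbow angle = 50.628°.
Angular width = |52.966° − 50.628°| = 2.337°.

2.34°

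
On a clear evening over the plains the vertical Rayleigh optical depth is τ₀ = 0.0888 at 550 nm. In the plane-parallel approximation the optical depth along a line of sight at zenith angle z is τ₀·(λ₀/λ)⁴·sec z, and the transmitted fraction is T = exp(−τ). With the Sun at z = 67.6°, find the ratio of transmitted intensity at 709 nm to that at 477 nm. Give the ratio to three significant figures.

Airmass: sec 67.6° = 2.6242.
τ(709 nm) = 0.0888 × (550/709)⁴ × 2.6242 = 0.0888 × 0.3621 × 2.6242 = 0.0844.
τ(477 nm) = 0.0888 × (550/477)⁴ × 2.6242 = 0.0888 × 1.7676 × 2.6242 = 0.4119.
T(709)/T(477) = exp(τ_B − τ_A) = exp(0.3275) = 1.3875.

1.39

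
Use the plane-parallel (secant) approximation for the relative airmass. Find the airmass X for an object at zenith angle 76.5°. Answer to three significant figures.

X = sec z = 1/cos 76.5° = 1/0.2334 = 4.2837.

4.28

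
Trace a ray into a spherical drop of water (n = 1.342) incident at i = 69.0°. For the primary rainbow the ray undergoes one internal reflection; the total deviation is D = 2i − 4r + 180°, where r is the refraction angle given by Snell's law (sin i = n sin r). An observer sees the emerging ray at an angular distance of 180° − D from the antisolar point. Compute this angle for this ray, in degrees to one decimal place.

38.3°

sin r = sin 69.0° / 1.342 = 0.9336/1.342 = 0.6957; r = 44.08°.
D = 2·69.0° − 4·44.08° + 180° = 138.00° − 176.32° + 180° = 141.68°.
Angle from antisolar point = 180° − D = 38.32°.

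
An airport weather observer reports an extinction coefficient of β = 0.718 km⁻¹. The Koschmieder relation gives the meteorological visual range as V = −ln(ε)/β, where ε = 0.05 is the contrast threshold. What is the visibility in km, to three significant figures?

4.17 km

V = −ln(0.05) / 0.718 = 2.996 / 0.718 = 4.1723 km.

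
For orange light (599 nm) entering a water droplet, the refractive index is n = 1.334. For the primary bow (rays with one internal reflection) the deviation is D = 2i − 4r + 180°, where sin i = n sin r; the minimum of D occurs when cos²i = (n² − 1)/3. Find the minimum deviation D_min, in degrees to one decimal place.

cos²i = (1.77956 − 1)/3 = 0.25985; i = arccos(0.50976) = 59.352°.
sin r = sin 59.352°/1.334 = 0.64492; r = 40.159°.
D_min = 2·59.352° − 4·40.159° + 180° = 138.067°.

138.1°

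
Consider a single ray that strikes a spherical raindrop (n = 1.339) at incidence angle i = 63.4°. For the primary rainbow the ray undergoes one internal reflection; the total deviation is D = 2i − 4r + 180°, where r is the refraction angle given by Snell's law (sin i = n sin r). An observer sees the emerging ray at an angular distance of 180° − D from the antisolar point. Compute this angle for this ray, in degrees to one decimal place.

sin r = sin 63.4° / 1.339 = 0.8942/1.339 = 0.6678; r = 41.90°.
D = 2·63.4° − 4·41.90° + 180° = 126.80° − 167.58° + 180° = 139.22°.
Angle from antisolar point = 180° − D = 40.78°.

40.8°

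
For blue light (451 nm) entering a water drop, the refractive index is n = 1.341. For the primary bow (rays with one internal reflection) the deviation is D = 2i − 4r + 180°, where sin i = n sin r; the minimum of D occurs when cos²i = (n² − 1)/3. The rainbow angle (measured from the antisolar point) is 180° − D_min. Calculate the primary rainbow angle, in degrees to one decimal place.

cos²i = (1.79828 − 1)/3 = 0.26609; i = arccos(0.51584) = 58.946°.
sin r = sin 58.946°/1.341 = 0.63884; r = 39.705°.
D_min = 2·58.946° − 4·39.705° + 180° = 139.071°.
Rainbow angle = 180° − D_min = 40.929°.

40.9°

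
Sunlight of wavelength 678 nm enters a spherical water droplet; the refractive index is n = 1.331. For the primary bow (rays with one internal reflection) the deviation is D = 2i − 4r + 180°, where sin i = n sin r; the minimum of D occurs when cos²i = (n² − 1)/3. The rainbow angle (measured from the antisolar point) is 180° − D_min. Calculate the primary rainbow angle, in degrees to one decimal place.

cos²i = (1.77156 − 1)/3 = 0.25719; i = arccos(0.50714) = 59.527°.
sin r = sin 59.527°/1.331 = 0.64753; r = 40.356°.
D_min = 2·59.527° − 4·40.356° + 180° = 137.630°.
Rainbow angle = 180° − D_min = 42.370°.

42.4°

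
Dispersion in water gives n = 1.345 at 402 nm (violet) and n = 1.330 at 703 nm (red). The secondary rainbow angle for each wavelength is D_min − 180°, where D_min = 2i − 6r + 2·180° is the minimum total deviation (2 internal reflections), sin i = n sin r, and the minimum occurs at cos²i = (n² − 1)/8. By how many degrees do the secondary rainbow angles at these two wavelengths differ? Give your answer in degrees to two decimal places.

3.89°

At 402 nm (n = 1.345): cos²i = 0.10113 → i = 71.458°, r = 44.821°, D_min = 233.987°, rainbow angle = 53.987°.
At 703 nm (n = 1.330): cos²i = 0.09611 → i = 71.940°, r = 45.630°, D_min = 230.101°, rainbow angle = 50.101°.
Angular width = |53.987° − 50.101°| = 3.886°.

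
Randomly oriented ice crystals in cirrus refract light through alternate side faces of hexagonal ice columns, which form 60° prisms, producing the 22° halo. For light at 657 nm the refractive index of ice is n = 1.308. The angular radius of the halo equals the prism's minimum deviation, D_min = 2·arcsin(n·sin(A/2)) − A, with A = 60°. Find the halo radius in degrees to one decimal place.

n·sin(A/2) = 1.308 × sin 30° = 1.308 × 0.5000 = 0.6540.
D_min = 2·arcsin(0.6540) − 60° = 2 × 40.844° − 60° = 21.688°.

21.7°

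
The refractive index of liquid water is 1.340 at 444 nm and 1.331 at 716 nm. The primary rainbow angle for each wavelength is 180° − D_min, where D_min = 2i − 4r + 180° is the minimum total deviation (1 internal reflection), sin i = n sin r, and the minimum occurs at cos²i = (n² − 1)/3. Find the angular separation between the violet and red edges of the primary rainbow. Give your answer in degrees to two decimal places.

At 444 nm (n = 1.340): cos²i = 0.26520 → i = 59.004°, r = 39.770°, D_min = 138.929°, rainbow angle = 41.071°.
At 716 nm (n = 1.331): cos²i = 0.25719 → i = 59.527°, r = 40.356°, D_min = 137.630°, rainbow angle = 42.370°.
Angular width = |41.071° − 42.370°| = 1.299°.

1.30°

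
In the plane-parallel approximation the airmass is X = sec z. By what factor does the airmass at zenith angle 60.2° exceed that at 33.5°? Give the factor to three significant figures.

X(60.2°)/X(33.5°) = sec 60.2° / sec 33.5° = cos 33.5° / cos 60.2° = 0.8339/0.4970 = 1.6779.

1.68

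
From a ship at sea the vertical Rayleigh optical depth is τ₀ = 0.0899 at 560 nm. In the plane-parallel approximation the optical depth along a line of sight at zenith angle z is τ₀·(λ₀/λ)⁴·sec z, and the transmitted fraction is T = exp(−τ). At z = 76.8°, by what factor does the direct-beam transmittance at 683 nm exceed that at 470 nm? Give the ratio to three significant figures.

Airmass: sec 76.8° = 4.3792.
τ(683 nm) = 0.0899 × (560/683)⁴ × 4.3792 = 0.0899 × 0.4519 × 4.3792 = 0.1779.
τ(470 nm) = 0.0899 × (560/470)⁴ × 4.3792 = 0.0899 × 2.0154 × 4.3792 = 0.7934.
T(683)/T(470) = exp(τ_B − τ_A) = exp(0.6155) = 1.8506.

1.85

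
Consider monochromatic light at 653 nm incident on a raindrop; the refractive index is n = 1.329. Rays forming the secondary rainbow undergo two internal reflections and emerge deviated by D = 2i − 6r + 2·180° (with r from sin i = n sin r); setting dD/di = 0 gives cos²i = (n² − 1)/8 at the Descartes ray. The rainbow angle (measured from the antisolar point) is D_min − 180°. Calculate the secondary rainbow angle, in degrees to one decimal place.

cos²i = (1.76624 − 1)/8 = 0.09578; i = arccos(0.30948) = 71.972°.
sin r = sin 71.972°/1.329 = 0.71550; r = 45.685°.
D_min = 2·71.972° − 6·45.685° + 360° = 229.837°.
Rainbow angle = D_min − 180° = 49.837°.

49.8°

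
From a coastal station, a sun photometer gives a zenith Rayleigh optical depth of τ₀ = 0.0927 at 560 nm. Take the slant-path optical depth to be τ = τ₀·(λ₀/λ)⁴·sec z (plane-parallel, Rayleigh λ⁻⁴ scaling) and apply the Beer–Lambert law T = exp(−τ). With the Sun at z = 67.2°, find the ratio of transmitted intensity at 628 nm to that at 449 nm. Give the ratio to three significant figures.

1.53

Airmass: sec 67.2° = 2.5805.
τ(628 nm) = 0.0927 × (560/628)⁴ × 2.5805 = 0.0927 × 0.6323 × 2.5805 = 0.1513.
τ(449 nm) = 0.0927 × (560/449)⁴ × 2.5805 = 0.0927 × 2.4197 × 2.5805 = 0.5788.
T(628)/T(449) = exp(τ_B − τ_A) = exp(0.4276) = 1.5336.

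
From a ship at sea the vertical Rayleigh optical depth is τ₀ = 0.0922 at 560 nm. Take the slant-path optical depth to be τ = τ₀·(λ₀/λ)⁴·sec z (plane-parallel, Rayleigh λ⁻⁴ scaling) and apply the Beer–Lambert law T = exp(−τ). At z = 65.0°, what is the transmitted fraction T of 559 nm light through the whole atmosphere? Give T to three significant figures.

sec 65.0° = 2.3662.
τ = 0.0922 × (560/559)⁴ × 2.3662 = 0.0922 × 1.0072 × 2.3662 = 0.2197.
T = exp(−0.2197) = 0.8027.

0.803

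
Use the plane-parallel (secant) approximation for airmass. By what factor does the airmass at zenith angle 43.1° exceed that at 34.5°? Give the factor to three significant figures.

X(43.1°)/X(34.5°) = sec 43.1° / sec 34.5° = cos 34.5° / cos 43.1° = 0.8241/0.7302 = 1.1287.

1.13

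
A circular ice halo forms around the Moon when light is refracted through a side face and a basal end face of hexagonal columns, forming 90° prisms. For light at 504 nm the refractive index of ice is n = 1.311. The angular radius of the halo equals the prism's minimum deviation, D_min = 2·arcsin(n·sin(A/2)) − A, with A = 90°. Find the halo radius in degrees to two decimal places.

45.95°

n·sin(A/2) = 1.311 × sin 45° = 1.311 × 0.7071 = 0.9270.
D_min = 2·arcsin(0.9270) − 90° = 2 × 67.974° − 90° = 45.949°.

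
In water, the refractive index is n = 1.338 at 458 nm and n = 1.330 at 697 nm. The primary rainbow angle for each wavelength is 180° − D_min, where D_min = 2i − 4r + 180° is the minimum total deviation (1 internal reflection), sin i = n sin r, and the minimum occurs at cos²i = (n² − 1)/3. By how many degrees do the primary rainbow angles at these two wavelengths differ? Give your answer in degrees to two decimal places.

1.16°

At 458 nm (n = 1.338): cos²i = 0.26341 → i = 59.120°, r = 39.899°, D_min = 138.643°, rainbow angle = 41.357°.
At 697 nm (n = 1.330): cos²i = 0.25630 → i = 59.585°, r = 40.422°, D_min = 137.484°, rainbow angle = 42.516°.
Angular width = |41.357° − 42.516°| = 1.160°.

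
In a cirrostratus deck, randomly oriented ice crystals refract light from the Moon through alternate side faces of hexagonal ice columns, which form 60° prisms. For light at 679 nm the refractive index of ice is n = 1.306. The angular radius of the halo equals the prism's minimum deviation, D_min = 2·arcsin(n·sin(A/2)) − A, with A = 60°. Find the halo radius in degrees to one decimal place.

21.5°

n·sin(A/2) = 1.306 × sin 30° = 1.306 × 0.5000 = 0.6530.
D_min = 2·arcsin(0.6530) − 60° = 2 × 40.768° − 60° = 21.536°.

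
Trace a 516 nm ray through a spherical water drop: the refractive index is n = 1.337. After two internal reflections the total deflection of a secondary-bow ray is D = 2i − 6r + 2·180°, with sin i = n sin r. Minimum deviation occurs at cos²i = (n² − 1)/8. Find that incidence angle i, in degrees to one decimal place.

cos²i = (1.337² − 1)/8 = (1.78757 − 1)/8 = 0.09845.
cos i = 0.31376, so i = 71.714°.

71.7°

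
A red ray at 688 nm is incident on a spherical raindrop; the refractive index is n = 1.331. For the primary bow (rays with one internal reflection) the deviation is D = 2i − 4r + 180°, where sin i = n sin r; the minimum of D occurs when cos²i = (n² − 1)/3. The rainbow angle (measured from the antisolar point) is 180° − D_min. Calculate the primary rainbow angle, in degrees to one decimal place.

42.4°

cos²i = (1.77156 − 1)/3 = 0.25719; i = arccos(0.50714) = 59.527°.
sin r = sin 59.527°/1.331 = 0.64753; r = 40.356°.
D_min = 2·59.527° − 4·40.356° + 180° = 137.630°.
Rainbow angle = 180° − D_min = 42.370°.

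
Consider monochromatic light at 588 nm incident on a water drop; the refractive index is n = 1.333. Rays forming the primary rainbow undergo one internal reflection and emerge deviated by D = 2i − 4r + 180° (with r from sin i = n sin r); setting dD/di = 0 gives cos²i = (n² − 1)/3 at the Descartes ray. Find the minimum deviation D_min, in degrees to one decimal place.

137.9°

cos²i = (1.77689 − 1)/3 = 0.25896; i = arccos(0.50888) = 59.410°.
sin r = sin 59.410°/1.333 = 0.64579; r = 40.225°.
D_min = 2·59.410° − 4·40.225° + 180° = 137.922°.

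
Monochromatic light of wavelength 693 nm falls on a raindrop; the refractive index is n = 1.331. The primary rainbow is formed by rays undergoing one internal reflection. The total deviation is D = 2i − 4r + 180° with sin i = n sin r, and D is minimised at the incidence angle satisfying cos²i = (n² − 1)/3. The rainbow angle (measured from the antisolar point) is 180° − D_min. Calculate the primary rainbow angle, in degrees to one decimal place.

cos²i = (1.77156 − 1)/3 = 0.25719; i = arccos(0.50714) = 59.527°.
sin r = sin 59.527°/1.331 = 0.64753; r = 40.356°.
D_min = 2·59.527° − 4·40.356° + 180° = 137.630°.
Rainbow angle = 180° − D_min = 42.370°.

42.4°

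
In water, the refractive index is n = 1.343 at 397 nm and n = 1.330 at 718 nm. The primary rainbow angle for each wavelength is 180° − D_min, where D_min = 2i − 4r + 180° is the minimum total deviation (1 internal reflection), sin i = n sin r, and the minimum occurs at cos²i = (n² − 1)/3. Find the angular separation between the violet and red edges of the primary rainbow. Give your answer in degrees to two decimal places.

At 397 nm (n = 1.343): cos²i = 0.26788 → i = 58.830°, r = 39.577°, D_min = 139.354°, rainbow angle = 40.646°.
At 718 nm (n = 1.330): cos²i = 0.25630 → i = 59.585°, r = 40.422°, D_min = 137.484°, rainbow angle = 42.516°.
Angular width = |40.646° − 42.516°| = 1.871°.

1.87°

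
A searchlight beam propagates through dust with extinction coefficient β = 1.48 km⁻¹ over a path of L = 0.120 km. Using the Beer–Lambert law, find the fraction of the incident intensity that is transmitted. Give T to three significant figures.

τ = β·L = 1.48 × 0.120 = 0.1776.
T = exp(−0.1776) = 0.8373.

0.837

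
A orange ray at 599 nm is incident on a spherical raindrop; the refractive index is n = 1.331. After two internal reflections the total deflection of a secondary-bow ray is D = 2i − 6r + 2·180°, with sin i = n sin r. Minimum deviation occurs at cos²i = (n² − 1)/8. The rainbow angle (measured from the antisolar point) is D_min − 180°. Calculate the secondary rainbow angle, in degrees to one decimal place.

cos²i = (1.77156 − 1)/8 = 0.09645; i = arccos(0.31056) = 71.907°.
sin r = sin 71.907°/1.331 = 0.71417; r = 45.575°.
D_min = 2·71.907° − 6·45.575° + 360° = 230.365°.
Rainbow angle = D_min − 180° = 50.365°.

50.4°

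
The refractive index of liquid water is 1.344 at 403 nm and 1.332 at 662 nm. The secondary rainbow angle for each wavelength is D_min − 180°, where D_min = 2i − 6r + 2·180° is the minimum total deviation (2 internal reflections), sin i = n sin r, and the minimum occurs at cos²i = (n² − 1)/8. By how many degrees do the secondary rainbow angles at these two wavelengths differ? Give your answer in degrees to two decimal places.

At 403 nm (n = 1.344): cos²i = 0.10079 → i = 71.490°, r = 44.874°, D_min = 233.733°, rainbow angle = 53.733°.
At 662 nm (n = 1.332): cos²i = 0.09678 → i = 71.875°, r = 45.520°, D_min = 230.628°, rainbow angle = 50.628°.
Angular width = |53.733° − 50.628°| = 3.104°.

3.10°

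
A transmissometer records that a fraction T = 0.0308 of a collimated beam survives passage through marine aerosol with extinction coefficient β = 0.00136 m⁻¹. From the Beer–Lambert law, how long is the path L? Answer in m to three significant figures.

Beer–Lambert: T = exp(−βL) ⇒ L = −ln(T)/β = −ln(0.0308)/0.00136 = 3.4802/0.00136 = 2559 m.

2560 m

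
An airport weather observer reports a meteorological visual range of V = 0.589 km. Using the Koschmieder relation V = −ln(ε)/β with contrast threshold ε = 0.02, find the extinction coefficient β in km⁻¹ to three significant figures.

β = −ln(0.02) / V = 3.912 / 0.589 = 6.6418 km⁻¹.

6.64 km⁻¹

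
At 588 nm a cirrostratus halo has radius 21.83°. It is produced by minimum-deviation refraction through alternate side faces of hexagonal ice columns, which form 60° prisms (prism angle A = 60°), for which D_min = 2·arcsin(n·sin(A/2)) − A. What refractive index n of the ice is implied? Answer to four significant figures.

Rearranging: n = sin((D_min + A)/2) / sin(A/2).
(D_min + A)/2 = (21.83° + 60°)/2 = 40.915°.
n = sin 40.915° / sin 30° = 0.6549 / 0.5000 = 1.3099.

1.310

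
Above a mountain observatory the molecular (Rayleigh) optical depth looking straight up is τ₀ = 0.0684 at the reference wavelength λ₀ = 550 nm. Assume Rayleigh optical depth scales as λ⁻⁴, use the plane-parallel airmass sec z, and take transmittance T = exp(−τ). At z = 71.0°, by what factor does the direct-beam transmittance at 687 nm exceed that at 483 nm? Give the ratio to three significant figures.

1.31

Airmass: sec 71.0° = 3.0716.
τ(687 nm) = 0.0684 × (550/687)⁴ × 3.0716 = 0.0684 × 0.4108 × 3.0716 = 0.0863.
τ(483 nm) = 0.0684 × (550/483)⁴ × 3.0716 = 0.0684 × 1.6814 × 3.0716 = 0.3532.
T(687)/T(483) = exp(τ_B − τ_A) = exp(0.2669) = 1.3060.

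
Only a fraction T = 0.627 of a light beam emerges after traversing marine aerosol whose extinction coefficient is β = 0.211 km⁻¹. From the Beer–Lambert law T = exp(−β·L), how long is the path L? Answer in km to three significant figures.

Beer–Lambert: T = exp(−βL) ⇒ L = −ln(T)/β = −ln(0.627)/0.211 = 0.4668/0.211 = 2.212 km.

2.21 km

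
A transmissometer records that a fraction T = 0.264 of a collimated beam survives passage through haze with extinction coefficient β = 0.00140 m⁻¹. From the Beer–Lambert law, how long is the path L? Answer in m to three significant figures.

Beer–Lambert: T = exp(−βL) ⇒ L = −ln(T)/β = −ln(0.264)/0.00140 = 1.3318/0.00140 = 951.3 m.

951 m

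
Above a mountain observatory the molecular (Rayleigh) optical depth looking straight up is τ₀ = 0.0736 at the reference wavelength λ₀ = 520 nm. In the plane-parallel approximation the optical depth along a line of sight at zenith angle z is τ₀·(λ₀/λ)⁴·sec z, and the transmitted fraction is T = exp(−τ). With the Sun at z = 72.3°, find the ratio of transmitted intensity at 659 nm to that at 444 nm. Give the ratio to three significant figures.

Airmass: sec 72.3° = 3.2891.
τ(659 nm) = 0.0736 × (520/659)⁴ × 3.2891 = 0.0736 × 0.3877 × 3.2891 = 0.0938.
τ(444 nm) = 0.0736 × (520/444)⁴ × 3.2891 = 0.0736 × 1.8814 × 3.2891 = 0.4554.
T(659)/T(444) = exp(τ_B − τ_A) = exp(0.3616) = 1.4356.

1.44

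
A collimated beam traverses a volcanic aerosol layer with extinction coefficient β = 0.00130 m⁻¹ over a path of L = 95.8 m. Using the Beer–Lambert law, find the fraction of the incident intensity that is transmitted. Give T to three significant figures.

τ = β·L = 0.00130 × 95.8 = 0.1245.
T = exp(−0.1245) = 0.8829.

0.883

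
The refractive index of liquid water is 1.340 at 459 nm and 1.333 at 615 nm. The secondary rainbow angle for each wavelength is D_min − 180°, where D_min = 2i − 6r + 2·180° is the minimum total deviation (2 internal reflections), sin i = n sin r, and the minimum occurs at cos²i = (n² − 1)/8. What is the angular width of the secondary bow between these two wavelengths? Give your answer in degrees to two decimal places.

1.82°

At 459 nm (n = 1.340): cos²i = 0.09945 → i = 71.618°, r = 45.088°, D_min = 232.709°, rainbow angle = 52.709°.
At 615 nm (n = 1.333): cos²i = 0.09711 → i = 71.843°, r = 45.466°, D_min = 230.891°, rainbow angle = 50.891°.
Angular width = |52.709° − 50.891°| = 1.818°.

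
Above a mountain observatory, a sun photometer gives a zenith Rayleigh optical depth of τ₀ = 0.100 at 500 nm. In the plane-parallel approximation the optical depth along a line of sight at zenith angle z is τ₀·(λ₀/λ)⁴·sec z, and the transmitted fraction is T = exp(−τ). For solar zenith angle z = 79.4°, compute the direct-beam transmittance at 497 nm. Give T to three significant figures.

0.573

sec 79.4° = 5.4362.
τ = 0.100 × (500/497)⁴ × 5.4362 = 0.100 × 1.0244 × 5.4362 = 0.5569.
T = exp(−0.5569) = 0.5730.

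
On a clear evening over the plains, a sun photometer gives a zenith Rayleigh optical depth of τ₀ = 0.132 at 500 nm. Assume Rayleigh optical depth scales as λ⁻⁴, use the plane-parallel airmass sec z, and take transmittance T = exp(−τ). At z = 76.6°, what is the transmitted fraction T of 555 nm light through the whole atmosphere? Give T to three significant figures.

0.687

sec 76.6° = 4.3150.
τ = 0.132 × (500/555)⁴ × 4.3150 = 0.132 × 0.6587 × 4.3150 = 0.3752.
T = exp(−0.3752) = 0.6871.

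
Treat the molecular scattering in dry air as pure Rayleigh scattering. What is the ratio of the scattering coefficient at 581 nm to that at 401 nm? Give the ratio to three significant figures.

0.227

Rayleigh scattering ∝ λ⁻⁴, so the ratio of coefficients is the inverse fourth power of the wavelength ratio.
σ(581)/σ(401) = (401/581)⁴ = (0.6902)⁴ = 0.2269.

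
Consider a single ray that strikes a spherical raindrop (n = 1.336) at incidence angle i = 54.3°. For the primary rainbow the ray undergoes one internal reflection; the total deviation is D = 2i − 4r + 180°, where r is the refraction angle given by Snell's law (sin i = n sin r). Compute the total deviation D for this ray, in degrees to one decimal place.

138.9°

sin r = sin 54.3° / 1.336 = 0.8121/1.336 = 0.6078; r = 37.43°.
D = 2·54.3° − 4·37.43° + 180° = 108.60° − 149.74° + 180° = 138.86°.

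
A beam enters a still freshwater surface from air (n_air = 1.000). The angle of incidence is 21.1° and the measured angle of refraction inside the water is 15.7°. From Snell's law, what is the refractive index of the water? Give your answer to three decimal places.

n = sin θ_i / sin θ_r = sin 21.1° / sin 15.7° = 0.3600 / 0.2706 = 1.3304.

1.330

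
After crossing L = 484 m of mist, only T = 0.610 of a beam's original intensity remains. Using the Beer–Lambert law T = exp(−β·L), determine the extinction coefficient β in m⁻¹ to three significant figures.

Beer–Lambert: T = exp(−βL) ⇒ β = −ln(T)/L = −ln(0.610)/484 = 0.4943/484 = 0.001021 m⁻¹.

0.00102 m⁻¹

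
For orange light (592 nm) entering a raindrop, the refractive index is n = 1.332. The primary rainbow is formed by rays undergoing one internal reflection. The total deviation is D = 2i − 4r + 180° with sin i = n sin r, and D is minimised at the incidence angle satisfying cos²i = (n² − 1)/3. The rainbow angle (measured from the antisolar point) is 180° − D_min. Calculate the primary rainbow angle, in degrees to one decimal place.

cos²i = (1.77422 − 1)/3 = 0.25807; i = arccos(0.50801) = 59.469°.
sin r = sin 59.469°/1.332 = 0.64666; r = 40.290°.
D_min = 2·59.469° − 4·40.290° + 180° = 137.776°.
Rainbow angle = 180° − D_min = 42.224°.

42.2°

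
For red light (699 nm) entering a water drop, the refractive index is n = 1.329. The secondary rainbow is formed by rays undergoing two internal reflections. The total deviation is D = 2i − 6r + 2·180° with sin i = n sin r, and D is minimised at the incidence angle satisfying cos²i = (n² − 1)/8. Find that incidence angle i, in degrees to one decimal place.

cos²i = (1.329² − 1)/8 = (1.76624 − 1)/8 = 0.09578.
cos i = 0.30948, so i = 71.972°.

72.0°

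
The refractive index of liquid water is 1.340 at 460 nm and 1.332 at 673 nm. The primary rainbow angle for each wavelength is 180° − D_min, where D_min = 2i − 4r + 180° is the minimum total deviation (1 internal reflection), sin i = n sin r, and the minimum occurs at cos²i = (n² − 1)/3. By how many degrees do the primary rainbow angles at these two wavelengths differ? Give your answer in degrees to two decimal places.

1.15°

At 460 nm (n = 1.340): cos²i = 0.26520 → i = 59.004°, r = 39.770°, D_min = 138.929°, rainbow angle = 41.071°.
At 673 nm (n = 1.332): cos²i = 0.25807 → i = 59.469°, r = 40.290°, D_min = 137.776°, rainbow angle = 42.224°.
Angular width = |41.071° − 42.224°| = 1.153°.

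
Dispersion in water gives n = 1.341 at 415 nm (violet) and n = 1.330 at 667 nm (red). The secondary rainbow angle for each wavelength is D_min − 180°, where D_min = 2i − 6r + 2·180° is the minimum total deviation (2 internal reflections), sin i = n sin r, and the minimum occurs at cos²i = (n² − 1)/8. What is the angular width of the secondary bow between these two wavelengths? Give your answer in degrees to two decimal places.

At 415 nm (n = 1.341): cos²i = 0.09979 → i = 71.586°, r = 45.034°, D_min = 232.966°, rainbow angle = 52.966°.
At 667 nm (n = 1.330): cos²i = 0.09611 → i = 71.940°, r = 45.630°, D_min = 230.101°, rainbow angle = 50.101°.
Angular width = |52.966° − 50.101°| = 2.865°.

2.86°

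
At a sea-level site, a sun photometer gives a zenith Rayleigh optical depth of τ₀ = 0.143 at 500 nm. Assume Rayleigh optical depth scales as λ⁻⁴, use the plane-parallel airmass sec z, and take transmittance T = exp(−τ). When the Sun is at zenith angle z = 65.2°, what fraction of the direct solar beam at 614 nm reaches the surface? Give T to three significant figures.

0.861

sec 65.2° = 2.3841.
τ = 0.143 × (500/614)⁴ × 2.3841 = 0.143 × 0.4398 × 2.3841 = 0.1499.
T = exp(−0.1499) = 0.8608.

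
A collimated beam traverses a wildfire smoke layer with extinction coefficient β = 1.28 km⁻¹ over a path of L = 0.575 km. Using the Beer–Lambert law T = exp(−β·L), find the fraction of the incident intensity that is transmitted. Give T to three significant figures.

0.479

τ = β·L = 1.28 × 0.575 = 0.7360.
T = exp(−0.7360) = 0.4790.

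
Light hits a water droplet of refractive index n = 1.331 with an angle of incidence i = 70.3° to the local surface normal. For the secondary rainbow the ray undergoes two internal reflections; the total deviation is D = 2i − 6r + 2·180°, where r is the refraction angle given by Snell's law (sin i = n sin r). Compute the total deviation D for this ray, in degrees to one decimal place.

sin r = sin 70.3° / 1.331 = 0.9415/1.331 = 0.7073; r = 45.02°.
D = 2·70.3° − 6·45.02° + 2·180° = 140.60° − 270.11° + 360° = 230.49°.

230.5°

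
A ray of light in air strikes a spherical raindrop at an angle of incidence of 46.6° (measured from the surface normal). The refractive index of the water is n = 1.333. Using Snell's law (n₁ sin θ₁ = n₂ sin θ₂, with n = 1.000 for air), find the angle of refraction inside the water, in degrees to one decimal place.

Snell: sin θ_r = sin θ_i / n = sin 46.6° / 1.333 = 0.7266 / 1.333 = 0.5451.
θ_r = arcsin(0.5451) = 33.03°.

33.0°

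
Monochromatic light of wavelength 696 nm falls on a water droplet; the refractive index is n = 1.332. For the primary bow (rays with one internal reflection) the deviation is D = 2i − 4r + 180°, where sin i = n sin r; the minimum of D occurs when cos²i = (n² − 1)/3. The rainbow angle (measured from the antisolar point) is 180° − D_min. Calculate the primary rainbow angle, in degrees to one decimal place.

cos²i = (1.77422 − 1)/3 = 0.25807; i = arccos(0.50801) = 59.469°.
sin r = sin 59.469°/1.332 = 0.64666; r = 40.290°.
D_min = 2·59.469° − 4·40.290° + 180° = 137.776°.
Rainbow angle = 180° − D_min = 42.224°.

42.2°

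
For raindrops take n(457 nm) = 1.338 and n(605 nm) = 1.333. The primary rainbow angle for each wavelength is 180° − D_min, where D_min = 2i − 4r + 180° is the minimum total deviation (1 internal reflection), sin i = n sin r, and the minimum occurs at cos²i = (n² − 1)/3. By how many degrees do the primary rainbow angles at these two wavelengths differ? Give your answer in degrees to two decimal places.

0.72°

At 457 nm (n = 1.338): cos²i = 0.26341 → i = 59.120°, r = 39.899°, D_min = 138.643°, rainbow angle = 41.357°.
At 605 nm (n = 1.333): cos²i = 0.25896 → i = 59.410°, r = 40.225°, D_min = 137.922°, rainbow angle = 42.078°.
Angular width = |41.357° − 42.078°| = 0.722°.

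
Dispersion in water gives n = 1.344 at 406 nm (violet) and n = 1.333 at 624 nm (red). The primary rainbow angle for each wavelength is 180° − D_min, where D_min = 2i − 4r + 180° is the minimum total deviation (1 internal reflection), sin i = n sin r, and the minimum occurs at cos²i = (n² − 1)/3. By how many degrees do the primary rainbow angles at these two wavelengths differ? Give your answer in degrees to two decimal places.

1.57°

At 406 nm (n = 1.344): cos²i = 0.26878 → i = 58.772°, r = 39.512°, D_min = 139.495°, rainbow angle = 40.505°.
At 624 nm (n = 1.333): cos²i = 0.25896 → i = 59.410°, r = 40.225°, D_min = 137.922°, rainbow angle = 42.078°.
Angular width = |40.505° − 42.078°| = 1.573°.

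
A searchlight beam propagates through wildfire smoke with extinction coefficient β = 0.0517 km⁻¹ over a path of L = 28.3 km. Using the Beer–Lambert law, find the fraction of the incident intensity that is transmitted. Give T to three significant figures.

τ = β·L = 0.0517 × 28.3 = 1.4631.
T = exp(−1.4631) = 0.2315.

0.232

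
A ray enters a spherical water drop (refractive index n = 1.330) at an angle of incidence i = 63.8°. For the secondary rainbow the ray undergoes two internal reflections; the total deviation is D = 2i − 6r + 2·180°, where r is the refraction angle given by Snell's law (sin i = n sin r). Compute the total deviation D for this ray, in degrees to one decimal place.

233.0°

sin r = sin 63.8° / 1.330 = 0.8973/1.330 = 0.6746; r = 42.43°.
D = 2·63.8° − 6·42.43° + 2·180° = 127.60° − 254.55° + 360° = 233.05°.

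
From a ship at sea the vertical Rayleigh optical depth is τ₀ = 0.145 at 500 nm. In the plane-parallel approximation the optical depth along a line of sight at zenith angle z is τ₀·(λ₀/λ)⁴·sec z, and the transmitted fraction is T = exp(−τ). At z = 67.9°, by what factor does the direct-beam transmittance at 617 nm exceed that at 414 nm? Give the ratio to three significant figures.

1.92

Airmass: sec 67.9° = 2.6580.
τ(617 nm) = 0.145 × (500/617)⁴ × 2.6580 = 0.145 × 0.4313 × 2.6580 = 0.1662.
τ(414 nm) = 0.145 × (500/414)⁴ × 2.6580 = 0.145 × 2.1275 × 2.6580 = 0.8200.
T(617)/T(414) = exp(τ_B − τ_A) = exp(0.6538) = 1.9228.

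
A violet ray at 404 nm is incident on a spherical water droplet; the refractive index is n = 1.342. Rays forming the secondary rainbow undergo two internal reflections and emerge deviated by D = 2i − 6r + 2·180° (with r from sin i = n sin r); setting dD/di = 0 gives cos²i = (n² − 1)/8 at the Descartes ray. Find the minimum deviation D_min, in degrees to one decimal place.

cos²i = (1.80096 − 1)/8 = 0.10012; i = arccos(0.31642) = 71.554°.
sin r = sin 71.554°/1.342 = 0.70687; r = 44.981°.
D_min = 2·71.554° − 6·44.981° + 360° = 233.222°.

233.2°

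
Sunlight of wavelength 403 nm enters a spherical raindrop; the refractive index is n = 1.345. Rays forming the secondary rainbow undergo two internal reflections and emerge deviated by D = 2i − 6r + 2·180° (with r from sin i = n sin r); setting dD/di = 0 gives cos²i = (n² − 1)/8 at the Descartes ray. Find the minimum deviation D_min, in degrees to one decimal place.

cos²i = (1.80902 − 1)/8 = 0.10113; i = arccos(0.31801) = 71.458°.
sin r = sin 71.458°/1.345 = 0.70490; r = 44.821°.
D_min = 2·71.458° − 6·44.821° + 360° = 233.987°.

234.0°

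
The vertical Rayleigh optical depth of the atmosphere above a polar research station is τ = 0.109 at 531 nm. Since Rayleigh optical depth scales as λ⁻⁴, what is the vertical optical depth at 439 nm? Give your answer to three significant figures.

τ(439 nm) = τ(531 nm) × (531/439)⁴ = 0.109 × (1.2096)⁴ = 0.109 × 2.1405 = 0.2333.

0.233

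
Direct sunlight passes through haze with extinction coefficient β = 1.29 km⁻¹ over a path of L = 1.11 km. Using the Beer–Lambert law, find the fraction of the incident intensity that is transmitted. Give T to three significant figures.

τ = β·L = 1.29 × 1.11 = 1.4319.
T = exp(−1.4319) = 0.2389.

0.239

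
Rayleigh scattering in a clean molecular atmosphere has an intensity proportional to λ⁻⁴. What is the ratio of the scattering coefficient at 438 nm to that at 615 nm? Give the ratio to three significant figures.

3.89

Rayleigh scattering ∝ λ⁻⁴, so the ratio of coefficients is the inverse fourth power of the wavelength ratio.
σ(438)/σ(615) = (615/438)⁴ = (1.4041)⁴ = 3.887.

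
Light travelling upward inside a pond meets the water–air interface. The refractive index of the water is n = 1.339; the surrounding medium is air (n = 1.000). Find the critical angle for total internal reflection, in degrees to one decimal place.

sin θ_c = n_air / n = 1.000 / 1.339 = 0.7468.
θ_c = arcsin(0.7468) = 48.32°.

48.3°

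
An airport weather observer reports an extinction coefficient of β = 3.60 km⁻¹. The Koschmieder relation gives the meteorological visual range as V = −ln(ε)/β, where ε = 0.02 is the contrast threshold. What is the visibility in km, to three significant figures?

1.09 km

V = −ln(0.02) / 3.60 = 3.912 / 3.60 = 1.0867 km.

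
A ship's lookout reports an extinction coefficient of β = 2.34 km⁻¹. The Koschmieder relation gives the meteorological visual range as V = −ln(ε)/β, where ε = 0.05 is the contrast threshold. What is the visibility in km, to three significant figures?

1.28 km

V = −ln(0.05) / 2.34 = 2.996 / 2.34 = 1.2802 km.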